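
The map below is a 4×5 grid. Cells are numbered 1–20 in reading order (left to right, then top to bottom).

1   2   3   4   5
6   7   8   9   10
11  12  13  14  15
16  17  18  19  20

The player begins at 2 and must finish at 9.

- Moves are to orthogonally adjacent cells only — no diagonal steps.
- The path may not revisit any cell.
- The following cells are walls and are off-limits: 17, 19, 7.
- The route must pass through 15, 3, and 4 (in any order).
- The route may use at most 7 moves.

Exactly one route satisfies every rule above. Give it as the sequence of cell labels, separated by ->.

The 7-move cap with required stops at 15, 3, 4 leaves no slack for detours.
Route from 2: right 3 to 5, down 2 to 15, left 1 to 14, up 1 to 9 — 7 moves in all.
Check: all required cells visited; 7 ≤ 7 moves.

2 -> 3 -> 4 -> 5 -> 10 -> 15 -> 14 -> 9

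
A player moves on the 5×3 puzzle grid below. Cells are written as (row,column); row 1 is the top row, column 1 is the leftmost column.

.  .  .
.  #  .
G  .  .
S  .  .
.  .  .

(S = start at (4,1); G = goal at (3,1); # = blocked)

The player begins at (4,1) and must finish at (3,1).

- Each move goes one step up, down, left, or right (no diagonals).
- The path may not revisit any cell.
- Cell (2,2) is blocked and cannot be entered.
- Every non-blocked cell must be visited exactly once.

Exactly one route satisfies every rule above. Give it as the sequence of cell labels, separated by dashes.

Need to visit all 14 open cells exactly once, starting at (4,1) and ending at (3,1).
Route from (4,1): down 1 to (5,1), right 2 to (5,3), up 1 to (4,3), left 1 to (4,2), up 1 to (3,2), right 1 to (3,3), up 2 to (1,3), left 2 to (1,1), down 2 to (3,1) — 13 moves in all.
Check: all 14 open cells covered.

(4,1) - (5,1) - (5,2) - (5,3) - (4,3) - (4,2) - (3,2) - (3,3) - (2,3) - (1,3) - (1,2) - (1,1) - (2,1) - (3,1)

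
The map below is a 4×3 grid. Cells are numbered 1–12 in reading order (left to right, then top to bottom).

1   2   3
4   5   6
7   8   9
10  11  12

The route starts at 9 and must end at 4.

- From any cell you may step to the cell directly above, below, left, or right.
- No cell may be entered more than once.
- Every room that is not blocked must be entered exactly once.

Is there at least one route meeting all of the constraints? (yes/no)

One route that works: 9 → 12 → 11 → 10 → 7 → 8 → 5 → 6 → 3 → 2 → 1 → 4.

yes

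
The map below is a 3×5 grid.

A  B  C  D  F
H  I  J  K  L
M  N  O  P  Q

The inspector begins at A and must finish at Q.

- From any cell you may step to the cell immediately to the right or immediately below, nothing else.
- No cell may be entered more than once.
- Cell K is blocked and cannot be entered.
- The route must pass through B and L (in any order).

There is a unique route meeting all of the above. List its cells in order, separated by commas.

Moves only go right or down, so the column and row indices never decrease.
Route from A: right 4 to F, down 2 to Q — 6 moves in all.
Check: all required cells visited.

A, B, C, D, F, L, Q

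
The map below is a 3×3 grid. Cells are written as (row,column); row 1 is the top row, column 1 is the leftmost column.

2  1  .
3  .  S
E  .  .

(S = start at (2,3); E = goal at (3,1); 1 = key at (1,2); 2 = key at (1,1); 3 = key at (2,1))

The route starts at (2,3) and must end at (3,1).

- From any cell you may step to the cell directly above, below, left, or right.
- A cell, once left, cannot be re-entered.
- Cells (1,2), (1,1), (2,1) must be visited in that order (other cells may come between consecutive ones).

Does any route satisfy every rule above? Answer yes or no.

yes

One route that works: (2,3) → (1,3) → (1,2) → (1,1) → (2,1) → (3,1).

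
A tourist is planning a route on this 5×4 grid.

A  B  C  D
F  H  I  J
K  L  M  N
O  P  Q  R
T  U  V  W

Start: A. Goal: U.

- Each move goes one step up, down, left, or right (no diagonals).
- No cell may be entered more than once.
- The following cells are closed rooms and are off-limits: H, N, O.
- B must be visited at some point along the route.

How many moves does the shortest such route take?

Any route passes through B somewhere between A and U. Summing Manhattan distances along the two legs (A → B → U) gives a lower bound of 1 + 4 = 5 moves.
That bound ignores the blocked cells. Measuring each leg by the fewest moves that actually steer around them (A→B: 1; B→U: 6) raises the lower bound to 7.
A route of 7 moves exists: A → B → C → I → M → Q → V → U.
Since 7 matches that lower bound, it is optimal.

7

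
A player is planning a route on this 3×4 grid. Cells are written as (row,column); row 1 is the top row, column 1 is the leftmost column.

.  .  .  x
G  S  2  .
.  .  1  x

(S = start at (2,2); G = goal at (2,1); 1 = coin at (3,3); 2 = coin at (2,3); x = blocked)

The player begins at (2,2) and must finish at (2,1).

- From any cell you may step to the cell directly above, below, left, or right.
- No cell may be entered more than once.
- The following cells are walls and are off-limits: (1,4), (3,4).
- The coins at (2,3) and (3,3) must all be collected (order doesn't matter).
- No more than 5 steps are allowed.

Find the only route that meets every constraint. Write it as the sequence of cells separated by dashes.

(2,2) - (2,3) - (3,3) - (3,2) - (3,1) - (2,1)

Any route must reach (2,3) and (3,3) and still end at (2,1) within 5 moves, so the order of the required stops is forced.
Route from (2,2): right to (2,3), down to (3,3), 2× left (reaching (3,1)), up to (2,1) — 5 moves in all.
Check: all required cells visited; 5 ≤ 5 moves.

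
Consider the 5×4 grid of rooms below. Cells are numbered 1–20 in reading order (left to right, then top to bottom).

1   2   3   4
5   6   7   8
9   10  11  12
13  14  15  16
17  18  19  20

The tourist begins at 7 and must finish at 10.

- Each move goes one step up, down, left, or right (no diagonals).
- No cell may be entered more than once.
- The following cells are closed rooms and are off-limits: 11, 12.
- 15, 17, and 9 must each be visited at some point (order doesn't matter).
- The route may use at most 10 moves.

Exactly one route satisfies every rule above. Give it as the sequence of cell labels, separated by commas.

7, 6, 5, 9, 13, 17, 18, 19, 15, 14, 10

The budget equals the shortest possible length, so every move has to be on a shortest route through the required cells.
Route from 7: 2× left (reaching 5), 3× down (reaching 17), 2× right (reaching 19), up to 15, left to 14, up to 10 — 10 moves in all.
Check: all required cells visited; 10 ≤ 10 moves.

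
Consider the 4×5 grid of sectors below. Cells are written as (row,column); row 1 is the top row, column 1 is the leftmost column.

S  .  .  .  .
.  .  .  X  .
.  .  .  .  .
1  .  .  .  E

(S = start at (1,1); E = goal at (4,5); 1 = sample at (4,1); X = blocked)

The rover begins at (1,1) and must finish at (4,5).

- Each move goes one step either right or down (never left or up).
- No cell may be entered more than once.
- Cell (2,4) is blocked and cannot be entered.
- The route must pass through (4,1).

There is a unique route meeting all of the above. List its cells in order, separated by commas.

Moves only go right or down, so the column and row indices never decrease.
Route from (1,1): down 3 to (4,1), right 4 to (4,5) — 7 moves in all.
Check: all required cells visited.

(1,1), (2,1), (3,1), (4,1), (4,2), (4,3), (4,4), (4,5)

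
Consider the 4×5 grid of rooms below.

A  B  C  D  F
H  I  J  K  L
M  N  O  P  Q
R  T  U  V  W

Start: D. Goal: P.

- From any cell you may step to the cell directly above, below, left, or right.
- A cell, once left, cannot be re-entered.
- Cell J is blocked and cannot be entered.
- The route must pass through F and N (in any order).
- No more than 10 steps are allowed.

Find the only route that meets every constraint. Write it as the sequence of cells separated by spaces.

D F L Q W V U T N O P

Any route must reach F and N and still end at P within 10 moves, so the order of the required stops is forced.
Route from D: right to F, 3× down (reaching W), 3× left (reaching T), up to N, 2× right (reaching P) — 10 moves in all.
Check: all required cells visited; 10 ≤ 10 moves.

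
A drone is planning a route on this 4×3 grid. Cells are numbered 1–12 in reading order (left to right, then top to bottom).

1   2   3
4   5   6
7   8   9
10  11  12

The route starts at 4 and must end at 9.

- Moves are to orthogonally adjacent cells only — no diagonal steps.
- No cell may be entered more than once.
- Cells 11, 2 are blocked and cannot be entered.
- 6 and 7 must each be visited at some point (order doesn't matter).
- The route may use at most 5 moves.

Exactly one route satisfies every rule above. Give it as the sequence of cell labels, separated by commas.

Any route must reach 6 and 7 and still end at 9 within 5 moves, so the order of the required stops is forced.
Route from 4: down 1 to 7, right 1 to 8, up 1 to 5, right 1 to 6, down 1 to 9 — 5 moves in all.
Check: all required cells visited; 5 ≤ 5 moves.

4, 7, 8, 5, 6, 9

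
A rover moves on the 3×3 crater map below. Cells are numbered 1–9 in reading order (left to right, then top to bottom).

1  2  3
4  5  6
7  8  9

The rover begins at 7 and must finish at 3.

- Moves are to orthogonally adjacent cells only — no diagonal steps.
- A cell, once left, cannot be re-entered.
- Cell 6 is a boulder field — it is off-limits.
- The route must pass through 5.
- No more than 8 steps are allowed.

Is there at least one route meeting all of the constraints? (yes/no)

yes

One route that works: 7 → 4 → 5 → 2 → 3.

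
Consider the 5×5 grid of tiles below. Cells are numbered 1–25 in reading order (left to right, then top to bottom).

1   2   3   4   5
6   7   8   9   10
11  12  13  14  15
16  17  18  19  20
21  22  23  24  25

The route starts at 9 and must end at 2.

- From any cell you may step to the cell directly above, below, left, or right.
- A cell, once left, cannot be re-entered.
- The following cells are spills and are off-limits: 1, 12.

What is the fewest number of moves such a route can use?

3

The Manhattan distance from 9 to 2 is |2−1| + |4−2| = 3, so at least 3 moves are needed.
A route of 3 moves achieves this: 9 → 4 → 3 → 2.
Since 3 matches the lower bound, it is optimal.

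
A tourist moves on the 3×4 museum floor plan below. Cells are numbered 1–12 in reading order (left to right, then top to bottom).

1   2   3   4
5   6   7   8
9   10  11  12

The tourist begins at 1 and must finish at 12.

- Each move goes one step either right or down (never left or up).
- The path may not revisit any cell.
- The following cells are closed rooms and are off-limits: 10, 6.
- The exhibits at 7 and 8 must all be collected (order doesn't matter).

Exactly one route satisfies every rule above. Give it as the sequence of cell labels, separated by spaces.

1 2 3 7 8 12

Moves only go right or down, so the column and row indices never decrease.
Route from 1: 2× right (reaching 3), down to 7, right to 8, down to 12 — 5 moves in all.
Check: all required cells visited.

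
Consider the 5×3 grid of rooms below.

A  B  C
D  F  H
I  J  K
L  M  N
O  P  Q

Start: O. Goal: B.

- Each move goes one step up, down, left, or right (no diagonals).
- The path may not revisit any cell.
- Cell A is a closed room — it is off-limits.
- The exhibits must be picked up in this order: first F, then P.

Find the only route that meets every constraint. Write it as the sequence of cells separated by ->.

The waypoints must appear in the order F, P, with no cell reused.
Route from O: up 3 to D, right 1 to F, down 3 to P, right 1 to Q, up 4 to C, left 1 to B — 13 moves in all.
Check: order respected (F at step 4, P at step 7).

O -> L -> I -> D -> F -> J -> M -> P -> Q -> N -> K -> H -> C -> B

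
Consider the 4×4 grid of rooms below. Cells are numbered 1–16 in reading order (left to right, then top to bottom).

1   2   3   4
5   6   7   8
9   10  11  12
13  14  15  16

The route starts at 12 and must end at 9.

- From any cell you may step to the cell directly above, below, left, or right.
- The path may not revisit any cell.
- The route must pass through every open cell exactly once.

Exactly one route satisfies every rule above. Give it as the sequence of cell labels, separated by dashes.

Need to visit all 16 open cells exactly once, starting at 12 and ending at 9.
Cell 1 has only two open neighbours (5 and 2), so the path must pass straight through it: one of those is the cell it's entered from and the other is where it exits.
Route from 12: down to 16, left to 15, 2× up (reaching 7), right to 8, up to 4, 3× left (reaching 1), down to 5, right to 6, 2× down (reaching 14), left to 13, up to 9 — 15 moves in all.
Check: all 16 open cells covered.

12 - 16 - 15 - 11 - 7 - 8 - 4 - 3 - 2 - 1 - 5 - 6 - 10 - 14 - 13 - 9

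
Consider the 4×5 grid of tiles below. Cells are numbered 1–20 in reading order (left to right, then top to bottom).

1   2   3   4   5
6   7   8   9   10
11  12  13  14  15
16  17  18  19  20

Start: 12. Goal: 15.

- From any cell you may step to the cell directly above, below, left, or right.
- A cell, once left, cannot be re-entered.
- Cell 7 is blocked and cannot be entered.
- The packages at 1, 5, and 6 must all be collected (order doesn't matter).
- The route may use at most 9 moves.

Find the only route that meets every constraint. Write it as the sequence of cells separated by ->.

Any route must reach 1, 5, and 6 and still end at 15 within 9 moves, so the order of the required stops is forced.
Route from 12: left to 11, 2× up (reaching 1), 4× right (reaching 5), 2× down (reaching 15) — 9 moves in all.
Check: all required cells visited; 9 ≤ 9 moves.

12 -> 11 -> 6 -> 1 -> 2 -> 3 -> 4 -> 5 -> 10 -> 15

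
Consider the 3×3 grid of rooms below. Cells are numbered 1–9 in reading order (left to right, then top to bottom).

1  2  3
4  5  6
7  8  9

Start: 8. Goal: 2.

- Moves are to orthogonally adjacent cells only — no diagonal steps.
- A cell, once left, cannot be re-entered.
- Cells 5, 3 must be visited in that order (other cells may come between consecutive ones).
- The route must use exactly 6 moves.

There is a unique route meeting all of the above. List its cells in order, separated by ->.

8 -> 7 -> 4 -> 5 -> 6 -> 3 -> 2

The waypoints must appear in the order 5, 3, with no cell reused.
Route from 8: left to 7, up to 4, 2× right (reaching 6), up to 3, left to 2 — 6 moves in all.
Check: order respected (5 at step 3, 3 at step 5); 6 moves as required.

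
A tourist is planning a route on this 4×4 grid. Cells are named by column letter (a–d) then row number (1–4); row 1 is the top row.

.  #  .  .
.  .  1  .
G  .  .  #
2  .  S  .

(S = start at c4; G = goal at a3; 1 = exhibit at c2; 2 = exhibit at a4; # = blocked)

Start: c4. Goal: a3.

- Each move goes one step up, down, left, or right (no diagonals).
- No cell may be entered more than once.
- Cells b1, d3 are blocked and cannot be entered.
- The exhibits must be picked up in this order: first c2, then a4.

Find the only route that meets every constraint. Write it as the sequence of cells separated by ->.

The waypoints must appear in the order c2, a4, with no cell reused.
Route from c4: up 2 to c2, left 1 to b2, down 2 to b4, left 1 to a4, up 1 to a3 — 7 moves in all.
Check: order respected (1 at step 2, 2 at step 6).

c4 -> c3 -> c2 -> b2 -> b3 -> b4 -> a4 -> a3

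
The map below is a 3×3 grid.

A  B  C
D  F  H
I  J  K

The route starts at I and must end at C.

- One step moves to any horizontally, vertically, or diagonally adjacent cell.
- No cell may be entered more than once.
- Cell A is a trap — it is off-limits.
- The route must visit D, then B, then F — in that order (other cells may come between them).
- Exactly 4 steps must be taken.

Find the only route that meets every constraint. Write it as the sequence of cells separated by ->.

The waypoints must appear in the order D, B, F, with no cell reused.
Route from I: up to D, up-right to B, down to F, up-right to C — 4 moves in all.
Check: order respected (D at step 1, B at step 2, F at step 3); 4 moves as required.

I -> D -> B -> F -> C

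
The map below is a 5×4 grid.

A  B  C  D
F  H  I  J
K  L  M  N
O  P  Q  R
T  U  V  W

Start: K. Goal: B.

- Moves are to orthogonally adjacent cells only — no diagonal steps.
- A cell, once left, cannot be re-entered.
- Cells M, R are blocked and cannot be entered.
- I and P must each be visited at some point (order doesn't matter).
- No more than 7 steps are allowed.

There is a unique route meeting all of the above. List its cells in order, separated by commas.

K, O, P, L, H, I, C, B

The budget equals the shortest possible length, so every move has to be on a shortest route through the required cells.
Route from K: down to O, right to P, 2× up (reaching H), right to I, up to C, left to B — 7 moves in all.
Check: all required cells visited; 7 ≤ 7 moves.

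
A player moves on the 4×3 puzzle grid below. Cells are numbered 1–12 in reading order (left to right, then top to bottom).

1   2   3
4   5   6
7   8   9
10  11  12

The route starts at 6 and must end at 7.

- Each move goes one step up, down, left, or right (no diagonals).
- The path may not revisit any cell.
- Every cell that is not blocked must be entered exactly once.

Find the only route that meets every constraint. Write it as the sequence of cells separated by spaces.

Need to visit all 12 open cells exactly once, starting at 6 and ending at 7.
Cell 1 has only two open neighbours (4 and 2), so the path must pass straight through it: one of those is the cell it's entered from and the other is where it exits.
Route from 6: up to 3, 2× left (reaching 1), down to 4, right to 5, down to 8, right to 9, down to 12, 2× left (reaching 10), up to 7 — 11 moves in all.
Check: all 12 open cells covered.

6 3 2 1 4 5 8 9 12 11 10 7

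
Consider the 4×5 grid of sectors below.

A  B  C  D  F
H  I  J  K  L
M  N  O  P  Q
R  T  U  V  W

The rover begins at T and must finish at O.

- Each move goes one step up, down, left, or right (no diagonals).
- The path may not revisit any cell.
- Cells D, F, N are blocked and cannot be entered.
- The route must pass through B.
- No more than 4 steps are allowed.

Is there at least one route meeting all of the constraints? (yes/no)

Even ignoring the no-revisit rule, getting from T to O via B needs at least 5 + 3 = 8 moves (fewest moves per leg, detouring around blocked cells), which exceeds the 4-move limit.

no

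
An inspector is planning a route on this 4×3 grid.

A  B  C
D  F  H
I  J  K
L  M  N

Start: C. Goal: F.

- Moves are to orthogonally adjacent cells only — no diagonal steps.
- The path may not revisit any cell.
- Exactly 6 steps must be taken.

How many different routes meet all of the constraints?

3

Need simple routes of exactly 6 moves from C to F (Manhattan distance 2, so 2 moves are spent on a detour and 2 undoing it).
Enumerating: C H K N M J F | C H K J I D F | C B A D I J F.
That gives 3 routes.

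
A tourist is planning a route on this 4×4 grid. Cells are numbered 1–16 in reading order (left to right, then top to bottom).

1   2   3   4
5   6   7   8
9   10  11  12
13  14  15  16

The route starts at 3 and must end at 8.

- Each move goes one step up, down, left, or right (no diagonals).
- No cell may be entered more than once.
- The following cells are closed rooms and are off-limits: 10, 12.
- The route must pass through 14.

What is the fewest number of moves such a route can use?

Any route passes through 14 somewhere between 3 and 8. Summing Manhattan distances along the two legs (3 → 14 → 8) gives a lower bound of 4 + 4 = 8 moves.
The shortest route satisfying every rule uses 10 moves: 3 → 2 → 6 → 5 → 9 → 13 → 14 → 15 → 11 → 7 → 8.
The no-revisit rule (legs can't share cells) pushes the minimum above the 8-move bound; an exhaustive check rules out every length from 8 to 9, leaving 10 as the minimum.

10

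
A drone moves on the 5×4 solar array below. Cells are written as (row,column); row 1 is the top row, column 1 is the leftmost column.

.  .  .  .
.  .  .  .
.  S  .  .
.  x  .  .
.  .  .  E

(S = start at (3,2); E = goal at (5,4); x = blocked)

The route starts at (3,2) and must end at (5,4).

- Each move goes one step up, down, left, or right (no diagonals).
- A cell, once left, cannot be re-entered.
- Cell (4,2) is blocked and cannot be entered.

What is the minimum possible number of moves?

4

The Manhattan distance from (3,2) to (5,4) is |3−5| + |2−4| = 4, so at least 4 moves are needed.
A route of 4 moves achieves this: (3,2) → (3,3) → (4,3) → (5,3) → (5,4).
Since 4 matches the lower bound, it is optimal.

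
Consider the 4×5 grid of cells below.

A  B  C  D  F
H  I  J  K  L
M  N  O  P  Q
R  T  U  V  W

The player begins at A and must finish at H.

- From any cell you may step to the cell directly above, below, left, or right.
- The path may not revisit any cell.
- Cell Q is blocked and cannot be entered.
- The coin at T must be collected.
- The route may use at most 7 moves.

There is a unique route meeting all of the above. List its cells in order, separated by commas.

The 7-move cap with required stops at T leaves no slack for detours.
Route from A: right 1 to B, down 3 to T, left 1 to R, up 2 to H — 7 moves in all.
Check: all required cells visited; 7 ≤ 7 moves.

A, B, I, N, T, R, M, H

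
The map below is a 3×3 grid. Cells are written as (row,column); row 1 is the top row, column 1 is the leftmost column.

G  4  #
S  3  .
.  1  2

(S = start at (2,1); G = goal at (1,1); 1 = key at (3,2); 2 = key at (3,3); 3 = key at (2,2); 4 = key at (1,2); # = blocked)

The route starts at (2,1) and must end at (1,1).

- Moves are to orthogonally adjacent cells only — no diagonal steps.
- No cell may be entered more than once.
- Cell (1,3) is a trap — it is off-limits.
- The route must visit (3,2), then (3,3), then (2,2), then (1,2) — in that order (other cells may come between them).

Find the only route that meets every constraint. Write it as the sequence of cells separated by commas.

The waypoints must appear in the order (3,2), (3,3), (2,2), (1,2), with no cell reused.
Route from (2,1): down to (3,1), 2× right (reaching (3,3)), up to (2,3), left to (2,2), up to (1,2), left to (1,1) — 7 moves in all.
Check: order respected (1 at step 2, 2 at step 3, 3 at step 5, 4 at step 6).

(2,1), (3,1), (3,2), (3,3), (2,3), (2,2), (1,2), (1,1)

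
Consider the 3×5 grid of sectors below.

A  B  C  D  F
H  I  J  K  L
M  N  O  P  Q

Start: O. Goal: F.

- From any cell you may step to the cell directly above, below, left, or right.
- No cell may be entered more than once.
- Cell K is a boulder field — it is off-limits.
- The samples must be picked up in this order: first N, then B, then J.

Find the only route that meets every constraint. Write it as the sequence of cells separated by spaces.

O N M H A B I J C D F

The waypoints must appear in the order N, B, J, with no cell reused.
Route from O: left 2 to M, up 2 to A, right 1 to B, down 1 to I, right 1 to J, up 1 to C, right 2 to F — 10 moves in all.
Check: order respected (N at step 1, B at step 5, J at step 7).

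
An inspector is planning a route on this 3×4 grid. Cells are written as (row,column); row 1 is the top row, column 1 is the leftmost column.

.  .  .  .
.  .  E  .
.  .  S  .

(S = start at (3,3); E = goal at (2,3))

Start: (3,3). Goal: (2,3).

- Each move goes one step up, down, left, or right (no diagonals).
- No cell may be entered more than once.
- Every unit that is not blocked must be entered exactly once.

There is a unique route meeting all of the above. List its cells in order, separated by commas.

(3,3), (3,4), (2,4), (1,4), (1,3), (1,2), (1,1), (2,1), (3,1), (3,2), (2,2), (2,3)

Need to visit all 12 open cells exactly once, starting at (3,3) and ending at (2,3).
Cell (3,1) has only two open neighbours ((2,1) and (3,2)), so the path must pass straight through it: one of those is the cell it's entered from and the other is where it exits.
Route from (3,3): right to (3,4), 2× up (reaching (1,4)), 3× left (reaching (1,1)), 2× down (reaching (3,1)), right to (3,2), up to (2,2), right to (2,3) — 11 moves in all.
Check: all 12 open cells covered.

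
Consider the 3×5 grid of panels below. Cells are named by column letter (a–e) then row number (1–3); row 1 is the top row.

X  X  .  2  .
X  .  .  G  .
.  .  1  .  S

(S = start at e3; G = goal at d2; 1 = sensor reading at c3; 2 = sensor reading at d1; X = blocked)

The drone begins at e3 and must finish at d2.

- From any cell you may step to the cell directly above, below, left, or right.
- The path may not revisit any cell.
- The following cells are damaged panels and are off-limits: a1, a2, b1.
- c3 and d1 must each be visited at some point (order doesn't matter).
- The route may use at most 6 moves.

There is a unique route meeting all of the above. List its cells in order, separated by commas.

The budget equals the shortest possible length, so every move has to be on a shortest route through the required cells.
Route from e3: 2× left (reaching c3), 2× up (reaching c1), right to d1, down to d2 — 6 moves in all.
Check: all required cells visited; 6 ≤ 6 moves.

e3, d3, c3, c2, c1, d1, d2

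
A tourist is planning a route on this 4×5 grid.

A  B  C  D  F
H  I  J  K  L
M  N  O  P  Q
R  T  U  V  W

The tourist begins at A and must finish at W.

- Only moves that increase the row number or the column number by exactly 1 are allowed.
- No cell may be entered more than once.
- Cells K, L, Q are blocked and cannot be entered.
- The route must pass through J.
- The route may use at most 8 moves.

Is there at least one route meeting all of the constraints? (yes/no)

One route that works: A → H → I → J → O → U → V → W.

yes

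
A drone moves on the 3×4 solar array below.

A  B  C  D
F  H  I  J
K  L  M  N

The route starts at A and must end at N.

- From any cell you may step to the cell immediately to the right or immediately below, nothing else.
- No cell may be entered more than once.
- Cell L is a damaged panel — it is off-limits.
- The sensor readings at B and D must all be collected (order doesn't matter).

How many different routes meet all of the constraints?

1

A right/down-only route from A to N makes exactly 2 down-moves and 3 right-moves in some order.
With no other constraints that would be C(5,2) = 10 routes.
A monotone route can only reach the required cells in the order B, D, so split there and multiply the segment counts (each segment already excludes blocked cells): A→B: 1; B→D: 1; D→N: 1; product = 1.
That gives 1 route.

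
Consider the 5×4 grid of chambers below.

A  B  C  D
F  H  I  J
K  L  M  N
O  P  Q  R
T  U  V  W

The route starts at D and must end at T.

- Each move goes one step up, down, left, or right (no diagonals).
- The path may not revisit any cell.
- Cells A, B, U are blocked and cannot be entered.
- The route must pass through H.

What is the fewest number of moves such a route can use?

7

Any route passes through H somewhere between D and T. Summing Manhattan distances along the two legs (D → H → T) gives a lower bound of 3 + 4 = 7 moves.
A route of 7 moves achieves this: D → J → I → H → L → P → O → T.
Since 7 matches the lower bound, it is optimal.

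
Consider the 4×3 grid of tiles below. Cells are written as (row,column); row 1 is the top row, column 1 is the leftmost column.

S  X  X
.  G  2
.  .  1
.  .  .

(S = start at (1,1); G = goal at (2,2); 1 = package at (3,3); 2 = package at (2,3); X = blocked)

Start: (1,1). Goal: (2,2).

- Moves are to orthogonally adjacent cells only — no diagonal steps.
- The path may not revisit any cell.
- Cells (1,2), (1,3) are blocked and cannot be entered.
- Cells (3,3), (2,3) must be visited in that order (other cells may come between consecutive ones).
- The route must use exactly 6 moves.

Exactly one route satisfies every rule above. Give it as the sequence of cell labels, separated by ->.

The waypoints must appear in the order (3,3), (2,3), with no cell reused.
Route from (1,1): 2× down (reaching (3,1)), 2× right (reaching (3,3)), up to (2,3), left to (2,2) — 6 moves in all.
Check: order respected (1 at step 4, 2 at step 5); 6 moves as required.

(1,1) -> (2,1) -> (3,1) -> (3,2) -> (3,3) -> (2,3) -> (2,2)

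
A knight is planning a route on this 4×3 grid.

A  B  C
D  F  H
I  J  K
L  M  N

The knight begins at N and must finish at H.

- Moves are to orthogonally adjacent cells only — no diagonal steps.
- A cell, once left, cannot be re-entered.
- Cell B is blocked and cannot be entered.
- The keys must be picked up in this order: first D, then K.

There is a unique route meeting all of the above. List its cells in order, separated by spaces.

The waypoints must appear in the order D, K, with no cell reused.
Route from N: 2× left (reaching L), 2× up (reaching D), right to F, down to J, right to K, up to H — 8 moves in all.
Check: order respected (D at step 4, K at step 7).

N M L I D F J K H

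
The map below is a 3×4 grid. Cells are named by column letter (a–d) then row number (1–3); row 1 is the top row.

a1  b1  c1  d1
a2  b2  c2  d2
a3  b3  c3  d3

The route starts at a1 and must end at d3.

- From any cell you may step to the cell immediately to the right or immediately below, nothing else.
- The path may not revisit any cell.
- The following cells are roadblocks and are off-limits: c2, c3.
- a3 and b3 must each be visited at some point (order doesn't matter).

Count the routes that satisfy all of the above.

A right/down-only route from a1 to d3 makes exactly 2 down-moves and 3 right-moves in some order.
With no other constraints that would be C(5,2) = 10 routes.
A monotone route can only reach the required cells in the order a3, b3, so split there and multiply the segment counts (each segment already excludes blocked cells): a1→a3: 1; a3→b3: 1; b3→d3: 0; product = 0.
No route satisfies every constraint, so the count is 0.

0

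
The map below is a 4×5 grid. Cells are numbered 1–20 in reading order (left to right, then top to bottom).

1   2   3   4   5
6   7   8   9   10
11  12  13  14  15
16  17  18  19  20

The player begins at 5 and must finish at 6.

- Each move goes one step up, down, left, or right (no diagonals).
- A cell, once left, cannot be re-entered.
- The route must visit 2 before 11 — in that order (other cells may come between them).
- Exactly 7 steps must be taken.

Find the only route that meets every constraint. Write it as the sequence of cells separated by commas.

The waypoints must appear in the order 2, 11, with no cell reused.
Route from 5: 3× left (reaching 2), 2× down (reaching 12), left to 11, up to 6 — 7 moves in all.
Check: order respected (2 at step 3, 11 at step 6); 7 moves as required.

5, 4, 3, 2, 7, 12, 11, 6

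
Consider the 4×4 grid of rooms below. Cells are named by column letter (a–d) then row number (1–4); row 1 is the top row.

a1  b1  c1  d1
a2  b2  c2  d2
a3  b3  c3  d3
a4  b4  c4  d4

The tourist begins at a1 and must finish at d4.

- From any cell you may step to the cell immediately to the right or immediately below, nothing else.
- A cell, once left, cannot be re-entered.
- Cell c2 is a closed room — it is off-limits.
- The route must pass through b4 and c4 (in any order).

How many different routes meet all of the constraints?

A right/down-only route from a1 to d4 makes exactly 3 down-moves and 3 right-moves in some order.
With no other constraints that would be C(6,3) = 20 routes.
A monotone route can only reach the required cells in the order b4, c4, so split there and multiply the segment counts (each segment already excludes blocked cells): a1→b4: 4; b4→c4: 1; c4→d4: 1; product = 4.
That gives 4 routes.

4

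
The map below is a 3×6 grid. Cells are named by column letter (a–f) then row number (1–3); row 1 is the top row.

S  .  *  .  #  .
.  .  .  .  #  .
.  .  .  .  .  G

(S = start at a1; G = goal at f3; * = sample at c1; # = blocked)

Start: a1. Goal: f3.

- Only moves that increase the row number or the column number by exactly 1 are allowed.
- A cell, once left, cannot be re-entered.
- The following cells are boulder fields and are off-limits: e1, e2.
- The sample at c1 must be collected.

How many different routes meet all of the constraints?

A right/down-only route from a1 to f3 makes exactly 2 down-moves and 5 right-moves in some order.
With no other constraints that would be C(7,2) = 21 routes.
Split at c1 and multiply the segment counts (each segment already excludes blocked cells): a1→c1: 1; c1→f3: 3; product = 3.
That gives 3 routes.

3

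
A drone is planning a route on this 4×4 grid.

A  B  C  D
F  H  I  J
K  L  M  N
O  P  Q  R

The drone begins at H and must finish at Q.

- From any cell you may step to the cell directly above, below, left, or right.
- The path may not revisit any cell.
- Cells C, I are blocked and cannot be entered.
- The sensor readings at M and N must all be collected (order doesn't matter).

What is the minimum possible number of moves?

5

Any route passes through M and N in some order between H and Q. Summing Manhattan distances along each leg and taking the cheapest ordering (H → N → M → Q) gives a lower bound of 3 + 1 + 1 = 5 moves.
A route of 5 moves achieves this: H → L → M → N → R → Q.
Since 5 matches the lower bound, it is optimal.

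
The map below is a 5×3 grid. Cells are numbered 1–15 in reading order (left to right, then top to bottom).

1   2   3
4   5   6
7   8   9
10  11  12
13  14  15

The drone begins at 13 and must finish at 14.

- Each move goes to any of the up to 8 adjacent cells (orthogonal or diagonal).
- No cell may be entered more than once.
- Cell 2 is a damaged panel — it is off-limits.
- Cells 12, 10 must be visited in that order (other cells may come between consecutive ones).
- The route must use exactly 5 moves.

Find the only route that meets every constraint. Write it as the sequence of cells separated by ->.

The waypoints must appear in the order 12, 10, with no cell reused.
Route from 13: up-right 1 to 11, right 1 to 12, up-left 1 to 8, down-left 1 to 10, down-right 1 to 14 — 5 moves in all.
Check: order respected (12 at step 2, 10 at step 4); 5 moves as required.

13 -> 11 -> 12 -> 8 -> 10 -> 14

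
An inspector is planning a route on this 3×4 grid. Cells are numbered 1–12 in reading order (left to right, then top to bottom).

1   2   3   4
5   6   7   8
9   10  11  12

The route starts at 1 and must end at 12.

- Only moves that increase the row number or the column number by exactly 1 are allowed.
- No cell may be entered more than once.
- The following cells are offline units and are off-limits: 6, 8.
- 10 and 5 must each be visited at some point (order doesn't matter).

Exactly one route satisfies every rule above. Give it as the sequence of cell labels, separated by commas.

Moves only go right or down, so the column and row indices never decrease.
Route from 1: down 2 to 9, right 3 to 12 — 5 moves in all.
Check: all required cells visited.

1, 5, 9, 10, 11, 12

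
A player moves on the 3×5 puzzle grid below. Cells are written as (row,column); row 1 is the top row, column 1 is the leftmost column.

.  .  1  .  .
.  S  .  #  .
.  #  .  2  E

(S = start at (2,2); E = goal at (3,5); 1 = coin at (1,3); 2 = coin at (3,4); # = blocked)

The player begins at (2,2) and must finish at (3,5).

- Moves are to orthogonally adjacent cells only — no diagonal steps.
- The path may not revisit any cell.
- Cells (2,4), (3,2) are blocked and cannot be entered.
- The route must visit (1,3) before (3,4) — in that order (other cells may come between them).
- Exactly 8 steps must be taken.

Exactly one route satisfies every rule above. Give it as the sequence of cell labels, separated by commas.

(2,2), (2,1), (1,1), (1,2), (1,3), (2,3), (3,3), (3,4), (3,5)

The waypoints must appear in the order (1,3), (3,4), with no cell reused.
Route from (2,2): left 1 to (2,1), up 1 to (1,1), right 2 to (1,3), down 2 to (3,3), right 2 to (3,5) — 8 moves in all.
Check: order respected (1 at step 4, 2 at step 7); 8 moves as required.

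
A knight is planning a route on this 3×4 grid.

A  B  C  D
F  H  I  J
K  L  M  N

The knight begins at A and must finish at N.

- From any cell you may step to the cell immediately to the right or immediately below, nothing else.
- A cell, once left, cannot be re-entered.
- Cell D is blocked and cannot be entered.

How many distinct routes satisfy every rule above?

9

A right/down-only route from A to N makes exactly 2 down-moves and 3 right-moves in some order.
With no other constraints that would be C(5,2) = 10 routes.
Subtract routes through each blocked cell (inclusion–exclusion for overlaps): − through D: 1 → 9.
That gives 9 routes.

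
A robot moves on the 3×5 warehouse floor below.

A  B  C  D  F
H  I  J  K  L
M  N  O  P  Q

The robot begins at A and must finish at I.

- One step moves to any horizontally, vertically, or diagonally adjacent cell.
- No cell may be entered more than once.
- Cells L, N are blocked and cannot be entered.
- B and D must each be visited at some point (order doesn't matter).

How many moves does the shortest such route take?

Any route passes through B and D in some order between A and I. Summing Chebyshev distances along each leg and taking the cheapest ordering (A → B → D → I) gives a lower bound of 1 + 2 + 2 = 5 moves.
A route of 5 moves achieves this: A → B → C → D → J → I.
Since 5 matches the lower bound, it is optimal.

5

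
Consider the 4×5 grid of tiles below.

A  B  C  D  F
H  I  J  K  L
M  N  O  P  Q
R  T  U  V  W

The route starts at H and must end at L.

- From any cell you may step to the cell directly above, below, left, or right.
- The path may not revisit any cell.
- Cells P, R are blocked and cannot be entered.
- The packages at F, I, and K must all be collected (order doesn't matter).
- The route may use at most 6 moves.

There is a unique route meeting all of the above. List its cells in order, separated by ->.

The 6-move cap with required stops at F, I, K leaves no slack for detours.
Route from H: 3× right (reaching K), up to D, right to F, down to L — 6 moves in all.
Check: all required cells visited; 6 ≤ 6 moves.

H -> I -> J -> K -> D -> F -> L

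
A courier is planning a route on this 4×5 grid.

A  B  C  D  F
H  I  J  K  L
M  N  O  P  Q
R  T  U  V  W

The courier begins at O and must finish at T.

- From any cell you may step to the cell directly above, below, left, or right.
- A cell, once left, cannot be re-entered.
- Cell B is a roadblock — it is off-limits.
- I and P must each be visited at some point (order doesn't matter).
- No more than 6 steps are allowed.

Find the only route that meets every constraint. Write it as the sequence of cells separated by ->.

O -> P -> K -> J -> I -> N -> T

Any route must reach I and P and still end at T within 6 moves, so the order of the required stops is forced.
Route from O: right to P, up to K, 2× left (reaching I), 2× down (reaching T) — 6 moves in all.
Check: all required cells visited; 6 ≤ 6 moves.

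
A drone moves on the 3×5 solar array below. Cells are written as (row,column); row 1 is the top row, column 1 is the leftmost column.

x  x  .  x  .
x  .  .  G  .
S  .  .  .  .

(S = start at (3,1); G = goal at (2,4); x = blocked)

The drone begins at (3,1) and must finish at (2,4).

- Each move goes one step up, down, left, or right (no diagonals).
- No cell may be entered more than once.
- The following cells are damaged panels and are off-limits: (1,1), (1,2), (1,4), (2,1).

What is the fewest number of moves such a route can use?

4

The Manhattan distance from (3,1) to (2,4) is |3−2| + |1−4| = 4, so at least 4 moves are needed.
A route of 4 moves achieves this: (3,1) → (3,2) → (2,2) → (2,3) → (2,4).
Since 4 matches the lower bound, it is optimal.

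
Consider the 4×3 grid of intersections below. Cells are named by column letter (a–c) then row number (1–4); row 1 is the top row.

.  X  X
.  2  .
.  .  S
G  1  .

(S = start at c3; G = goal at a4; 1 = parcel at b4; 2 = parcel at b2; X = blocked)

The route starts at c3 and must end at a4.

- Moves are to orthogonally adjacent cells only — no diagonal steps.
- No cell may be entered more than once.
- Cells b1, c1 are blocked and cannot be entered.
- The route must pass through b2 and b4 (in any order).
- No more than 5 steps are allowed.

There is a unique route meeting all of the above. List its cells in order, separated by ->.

c3 -> c2 -> b2 -> b3 -> b4 -> a4

The budget equals the shortest possible length, so every move has to be on a shortest route through the required cells.
Route from c3: up 1 to c2, left 1 to b2, down 2 to b4, left 1 to a4 — 5 moves in all.
Check: all required cells visited; 5 ≤ 5 moves.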